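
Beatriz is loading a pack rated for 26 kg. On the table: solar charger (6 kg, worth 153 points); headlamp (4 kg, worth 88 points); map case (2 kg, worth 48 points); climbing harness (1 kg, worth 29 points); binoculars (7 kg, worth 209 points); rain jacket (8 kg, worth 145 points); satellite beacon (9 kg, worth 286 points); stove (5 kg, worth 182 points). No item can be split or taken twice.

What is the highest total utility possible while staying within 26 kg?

Ranking by ratio (utility/kg): stove 36.40, satellite beacon 31.78, binoculars 29.86, climbing harness 29.00.
Taking the top-ratio items first gives map case + climbing harness + binoculars + satellite beacon + stove for 754 (24 kg).
Dropping map case frees 2 kg; slotting in headlamp (4 kg) lifts the total to 794 at 26 kg.

794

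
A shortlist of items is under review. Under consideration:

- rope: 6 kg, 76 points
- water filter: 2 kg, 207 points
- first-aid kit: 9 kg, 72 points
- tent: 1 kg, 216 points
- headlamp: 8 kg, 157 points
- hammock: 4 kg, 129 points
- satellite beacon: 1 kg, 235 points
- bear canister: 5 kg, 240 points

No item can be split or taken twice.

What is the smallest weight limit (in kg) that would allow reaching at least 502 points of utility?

Look for the lowest-weight combination reaching 502.
Taking water filter + tent + satellite beacon gives 658 (≥ 502) for 4 kg.
No combination under 4 kg hits 502.

4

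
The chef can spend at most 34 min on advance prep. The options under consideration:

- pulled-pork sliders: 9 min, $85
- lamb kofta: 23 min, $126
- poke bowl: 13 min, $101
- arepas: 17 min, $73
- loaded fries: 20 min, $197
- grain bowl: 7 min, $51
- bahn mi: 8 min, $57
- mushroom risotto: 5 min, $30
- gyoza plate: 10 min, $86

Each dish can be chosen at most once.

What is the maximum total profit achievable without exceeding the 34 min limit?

312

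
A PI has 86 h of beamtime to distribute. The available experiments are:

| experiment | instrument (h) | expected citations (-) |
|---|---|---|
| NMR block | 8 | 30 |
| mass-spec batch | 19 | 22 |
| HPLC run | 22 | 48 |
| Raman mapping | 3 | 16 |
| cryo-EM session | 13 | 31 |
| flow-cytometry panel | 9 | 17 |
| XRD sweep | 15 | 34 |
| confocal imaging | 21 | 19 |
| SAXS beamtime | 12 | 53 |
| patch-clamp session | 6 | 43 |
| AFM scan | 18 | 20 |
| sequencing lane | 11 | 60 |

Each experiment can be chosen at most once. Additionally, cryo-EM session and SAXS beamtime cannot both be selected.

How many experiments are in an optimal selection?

Optimal total is 301.
One optimal bundle: NMR block + HPLC run + Raman mapping + flow-cytometry panel + XRD sweep + SAXS beamtime + patch-clamp session + sequencing lane (86 h).
Any selection reaching 301 contains exactly 8 experiments.

8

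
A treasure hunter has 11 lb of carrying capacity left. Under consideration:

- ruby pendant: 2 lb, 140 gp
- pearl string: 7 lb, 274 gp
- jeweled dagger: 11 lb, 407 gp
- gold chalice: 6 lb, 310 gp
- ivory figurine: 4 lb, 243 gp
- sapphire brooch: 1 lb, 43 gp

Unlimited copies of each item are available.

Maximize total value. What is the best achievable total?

Taking 5×ruby pendant + sapphire brooch: 11 lb used, 743 in value.

743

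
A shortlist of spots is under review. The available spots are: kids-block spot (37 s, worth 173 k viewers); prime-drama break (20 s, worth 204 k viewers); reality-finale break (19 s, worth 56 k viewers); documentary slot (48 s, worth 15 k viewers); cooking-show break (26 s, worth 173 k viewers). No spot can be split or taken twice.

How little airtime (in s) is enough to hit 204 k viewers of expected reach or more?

Minimise s subject to total expected reach ≥ 204.
prime-drama break: 204 expected reach at 20 s.
Below 20 s the best achievable stays under 204.

20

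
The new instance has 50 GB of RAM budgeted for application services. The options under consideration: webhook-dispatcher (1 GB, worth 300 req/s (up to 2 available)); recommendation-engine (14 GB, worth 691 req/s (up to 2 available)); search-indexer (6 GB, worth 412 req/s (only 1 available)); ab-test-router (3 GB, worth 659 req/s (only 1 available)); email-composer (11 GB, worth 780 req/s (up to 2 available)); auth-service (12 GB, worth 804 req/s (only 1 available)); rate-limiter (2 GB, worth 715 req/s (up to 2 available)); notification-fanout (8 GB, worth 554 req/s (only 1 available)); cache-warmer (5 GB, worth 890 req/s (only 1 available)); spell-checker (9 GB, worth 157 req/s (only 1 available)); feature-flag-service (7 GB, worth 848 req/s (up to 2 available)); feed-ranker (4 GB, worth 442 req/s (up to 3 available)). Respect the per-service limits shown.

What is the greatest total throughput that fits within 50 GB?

7155

Best packing: 2×webhook-dispatcher + ab-test-router + 2×rate-limiter + notification-fanout + cache-warmer + 2×feature-flag-service + 3×feed-ranker — 48 GB, 7155 total.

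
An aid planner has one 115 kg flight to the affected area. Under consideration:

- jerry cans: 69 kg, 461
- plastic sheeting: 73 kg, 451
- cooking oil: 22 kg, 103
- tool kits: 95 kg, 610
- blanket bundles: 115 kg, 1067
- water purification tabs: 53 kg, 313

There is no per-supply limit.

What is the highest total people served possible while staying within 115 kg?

1067

Taking blanket bundles: 115 kg used, 1067 in people served.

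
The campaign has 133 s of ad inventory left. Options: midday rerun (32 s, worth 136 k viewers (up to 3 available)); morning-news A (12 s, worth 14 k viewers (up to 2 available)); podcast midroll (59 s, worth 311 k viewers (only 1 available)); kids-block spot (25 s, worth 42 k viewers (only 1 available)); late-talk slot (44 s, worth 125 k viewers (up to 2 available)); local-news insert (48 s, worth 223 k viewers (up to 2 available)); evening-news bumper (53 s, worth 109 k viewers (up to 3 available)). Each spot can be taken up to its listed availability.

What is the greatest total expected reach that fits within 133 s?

Greedy by ratio would take podcast midroll + kids-block spot + local-news insert: 132 s used, total 576.
The 73 s tied up in kids-block spot and local-news insert is better spent on 2×midday rerun — total rises to 583 (123 s).

583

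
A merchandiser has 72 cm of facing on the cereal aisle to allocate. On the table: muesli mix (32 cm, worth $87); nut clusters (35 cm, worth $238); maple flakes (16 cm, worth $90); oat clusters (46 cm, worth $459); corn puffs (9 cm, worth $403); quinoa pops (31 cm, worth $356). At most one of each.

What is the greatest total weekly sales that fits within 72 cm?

Ranking by ratio (weekly sales/cm): corn puffs 44.78, quinoa pops 11.48, oat clusters 9.98, nut clusters 6.80.
A density-first pass picks maple flakes + corn puffs + quinoa pops — 849 at 56 cm.
The 31 cm tied up in quinoa pops is better spent on oat clusters — total rises to 952 (71 cm).

952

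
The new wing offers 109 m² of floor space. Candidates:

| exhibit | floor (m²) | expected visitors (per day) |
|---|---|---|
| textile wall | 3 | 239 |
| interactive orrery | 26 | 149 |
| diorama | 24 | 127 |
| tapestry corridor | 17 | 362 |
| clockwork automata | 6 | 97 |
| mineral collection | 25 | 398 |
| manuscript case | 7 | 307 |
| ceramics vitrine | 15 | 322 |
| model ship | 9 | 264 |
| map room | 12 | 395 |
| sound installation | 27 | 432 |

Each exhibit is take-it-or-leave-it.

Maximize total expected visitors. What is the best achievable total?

Greedy by ratio would take textile wall + tapestry corridor + clockwork automata + manuscript case + ceramics vitrine + model ship + map room + sound installation: 96 m² used, total 2418.
The 15 m² tied up in ceramics vitrine is better spent on mineral collection — total rises to 2494 (106 m²).
The closest alternative, textile wall + tapestry corridor + mineral collection + manuscript case + ceramics vitrine + map room + sound installation, reaches only 2455.

2494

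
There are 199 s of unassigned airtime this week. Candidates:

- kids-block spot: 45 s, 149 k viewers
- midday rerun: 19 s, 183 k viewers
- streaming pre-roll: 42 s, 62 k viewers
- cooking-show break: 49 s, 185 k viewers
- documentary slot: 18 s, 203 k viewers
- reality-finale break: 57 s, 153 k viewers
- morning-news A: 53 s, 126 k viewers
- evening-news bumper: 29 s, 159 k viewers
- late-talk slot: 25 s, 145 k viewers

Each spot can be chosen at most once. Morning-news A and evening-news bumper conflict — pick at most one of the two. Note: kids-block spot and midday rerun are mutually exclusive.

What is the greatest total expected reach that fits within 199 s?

Taking midday rerun + cooking-show break + documentary slot + reality-finale break + evening-news bumper + late-talk slot: 197 s used, 1028 in expected reach.
That's the maximum — no feasible swap from here does better than 1028.

1028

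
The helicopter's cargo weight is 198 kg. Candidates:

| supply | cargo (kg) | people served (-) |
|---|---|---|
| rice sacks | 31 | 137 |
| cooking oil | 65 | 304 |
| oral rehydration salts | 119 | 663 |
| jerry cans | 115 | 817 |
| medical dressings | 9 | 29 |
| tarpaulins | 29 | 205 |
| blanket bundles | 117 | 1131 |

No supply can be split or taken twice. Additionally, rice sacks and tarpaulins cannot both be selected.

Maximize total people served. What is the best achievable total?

1464

Taking cooking oil + medical dressings + blanket bundles: 191 kg used, 1464 in people served.
Next best is cooking oil + blanket bundles at 1435 (182 kg) — short by 29.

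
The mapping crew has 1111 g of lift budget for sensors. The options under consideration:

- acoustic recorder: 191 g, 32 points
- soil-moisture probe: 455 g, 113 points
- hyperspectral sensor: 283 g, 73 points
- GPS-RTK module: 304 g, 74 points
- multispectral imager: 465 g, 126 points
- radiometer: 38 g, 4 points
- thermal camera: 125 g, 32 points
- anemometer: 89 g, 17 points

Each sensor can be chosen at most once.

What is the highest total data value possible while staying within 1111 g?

277

A density-first pass picks hyperspectral sensor + multispectral imager + radiometer + thermal camera + anemometer — 252 at 1000 g.
Dropping thermal camera and anemometer frees 214 g; slotting in GPS-RTK module (304 g) lifts the total to 277 at 1090 g.
That's the maximum — no swap from here does better than 277.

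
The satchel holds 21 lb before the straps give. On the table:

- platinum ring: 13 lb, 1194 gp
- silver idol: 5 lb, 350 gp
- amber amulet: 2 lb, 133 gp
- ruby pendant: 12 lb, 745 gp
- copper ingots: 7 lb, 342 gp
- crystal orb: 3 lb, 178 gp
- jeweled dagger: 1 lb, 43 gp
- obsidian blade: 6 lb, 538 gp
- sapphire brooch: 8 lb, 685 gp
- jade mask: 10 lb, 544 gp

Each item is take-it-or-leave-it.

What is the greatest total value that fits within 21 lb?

Density check — platinum ring 91.85, obsidian blade 89.67, sapphire brooch 85.62, silver idol 70.00 are the best per lb.
Taking the top-ratio items first gives platinum ring + amber amulet + obsidian blade for 1865 (21 lb).
The 8 lb tied up in amber amulet and obsidian blade is better spent on sapphire brooch — total rises to 1879 (21 lb).
The closest alternative, platinum ring + amber amulet + obsidian blade, reaches only 1865.

1879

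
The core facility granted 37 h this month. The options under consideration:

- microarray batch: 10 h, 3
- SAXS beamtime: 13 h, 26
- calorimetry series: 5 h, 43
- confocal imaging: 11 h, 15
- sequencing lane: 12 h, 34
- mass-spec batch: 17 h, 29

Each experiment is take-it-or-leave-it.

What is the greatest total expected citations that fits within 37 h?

A density-first pass picks SAXS beamtime + calorimetry series + sequencing lane — 103 at 30 h.
Replace SAXS beamtime with mass-spec batch: the trade gains 3 net, giving 106 at 34 h.
Next best is SAXS beamtime + calorimetry series + sequencing lane at 103 (30 h) — short by 3.

106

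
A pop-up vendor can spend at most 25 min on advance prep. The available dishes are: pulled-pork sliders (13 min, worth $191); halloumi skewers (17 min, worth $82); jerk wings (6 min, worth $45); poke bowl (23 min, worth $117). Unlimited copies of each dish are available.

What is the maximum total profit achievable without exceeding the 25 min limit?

281

Pulled-pork sliders + 2×jerk wings uses 25 of the 25 min and totals 281.
No other feasible combination exceeds 281.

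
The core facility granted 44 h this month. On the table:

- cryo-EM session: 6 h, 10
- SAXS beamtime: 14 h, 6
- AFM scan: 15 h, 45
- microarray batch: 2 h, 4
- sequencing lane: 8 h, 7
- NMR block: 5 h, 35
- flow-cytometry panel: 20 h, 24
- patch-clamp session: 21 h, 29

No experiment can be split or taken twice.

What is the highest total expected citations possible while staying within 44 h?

Filling by ratio: cryo-EM session + AFM scan + microarray batch + sequencing lane + NMR block for 101, with 8 h left unused.
The 14 h tied up in cryo-EM session and sequencing lane is better spent on patch-clamp session — total rises to 113 (43 h).
The closest alternative, AFM scan + NMR block + patch-clamp session, reaches only 109.

113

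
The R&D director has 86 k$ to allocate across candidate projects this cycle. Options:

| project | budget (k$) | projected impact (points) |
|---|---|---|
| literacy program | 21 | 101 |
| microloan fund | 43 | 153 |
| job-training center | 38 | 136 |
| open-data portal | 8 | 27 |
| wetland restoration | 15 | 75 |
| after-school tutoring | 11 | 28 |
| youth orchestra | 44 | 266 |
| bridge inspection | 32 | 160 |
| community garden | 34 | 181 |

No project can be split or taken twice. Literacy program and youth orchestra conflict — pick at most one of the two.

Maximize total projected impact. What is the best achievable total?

474

By projected impact per k$: youth orchestra 6.05, community garden 5.32, wetland restoration 5.00 lead.
The ratio ordering already packs tightly: open-data portal + youth orchestra + community garden, 86 k$, 474.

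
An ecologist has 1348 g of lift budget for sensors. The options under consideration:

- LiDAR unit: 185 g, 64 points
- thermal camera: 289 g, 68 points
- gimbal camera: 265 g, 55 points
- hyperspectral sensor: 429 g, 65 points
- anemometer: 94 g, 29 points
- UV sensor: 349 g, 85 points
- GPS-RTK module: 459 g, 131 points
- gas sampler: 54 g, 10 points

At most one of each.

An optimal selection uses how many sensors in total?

5

Optimal total is 358.
LiDAR unit + thermal camera + UV sensor + GPS-RTK module + gas sampler hits 358 at 1336 g.
Every optimal selection uses 5 sensors.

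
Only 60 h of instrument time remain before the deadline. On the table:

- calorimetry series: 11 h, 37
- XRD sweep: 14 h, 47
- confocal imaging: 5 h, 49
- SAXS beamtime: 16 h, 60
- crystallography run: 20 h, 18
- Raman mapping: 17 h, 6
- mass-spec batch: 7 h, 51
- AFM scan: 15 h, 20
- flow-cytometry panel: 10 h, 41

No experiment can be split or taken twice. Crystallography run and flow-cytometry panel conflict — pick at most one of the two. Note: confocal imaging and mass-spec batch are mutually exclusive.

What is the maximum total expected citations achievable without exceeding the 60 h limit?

Taking calorimetry series + XRD sweep + SAXS beamtime + mass-spec batch + flow-cytometry panel: 58 h used, 236 in expected citations.
An exhaustive check of the 512 subsets confirms 236.

236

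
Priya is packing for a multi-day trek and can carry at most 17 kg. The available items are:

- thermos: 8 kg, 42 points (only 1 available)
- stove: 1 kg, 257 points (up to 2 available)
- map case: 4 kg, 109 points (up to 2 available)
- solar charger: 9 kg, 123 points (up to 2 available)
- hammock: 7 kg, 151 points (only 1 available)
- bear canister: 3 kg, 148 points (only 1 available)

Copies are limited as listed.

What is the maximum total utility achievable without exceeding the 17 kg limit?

922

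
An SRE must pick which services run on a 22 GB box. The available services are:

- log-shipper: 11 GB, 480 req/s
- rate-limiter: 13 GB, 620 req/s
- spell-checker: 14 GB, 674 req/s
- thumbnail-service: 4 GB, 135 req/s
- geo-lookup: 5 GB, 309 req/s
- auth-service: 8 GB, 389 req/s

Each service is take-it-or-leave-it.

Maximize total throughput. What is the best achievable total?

1064

A density-first pass picks thumbnail-service + geo-lookup + auth-service — 833 at 17 GB.
The 8 GB tied up in auth-service is better spent on rate-limiter — total rises to 1064 (22 GB).
Nothing else within 22 GB beats 1064.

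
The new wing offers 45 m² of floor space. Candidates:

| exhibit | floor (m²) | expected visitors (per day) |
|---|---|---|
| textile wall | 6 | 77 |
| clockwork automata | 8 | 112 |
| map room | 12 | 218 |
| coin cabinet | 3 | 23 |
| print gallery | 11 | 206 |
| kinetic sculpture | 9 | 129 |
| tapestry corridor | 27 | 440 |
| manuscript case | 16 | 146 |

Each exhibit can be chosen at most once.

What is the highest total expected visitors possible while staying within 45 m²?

Greedy by ratio would take clockwork automata + map room + coin cabinet + print gallery + kinetic sculpture: 43 m² used, total 688.
But textile wall + map room + tapestry corridor fits in 45 m² and reaches 735.
The closest alternative, textile wall + print gallery + tapestry corridor, reaches only 723.

735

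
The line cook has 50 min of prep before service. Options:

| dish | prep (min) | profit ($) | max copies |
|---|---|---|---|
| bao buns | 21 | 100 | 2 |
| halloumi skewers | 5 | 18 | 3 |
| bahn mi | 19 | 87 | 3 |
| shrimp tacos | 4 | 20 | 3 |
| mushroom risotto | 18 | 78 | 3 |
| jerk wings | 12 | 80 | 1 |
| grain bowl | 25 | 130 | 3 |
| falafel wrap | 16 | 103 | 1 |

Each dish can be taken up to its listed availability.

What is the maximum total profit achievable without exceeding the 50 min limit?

Taking the top-ratio dishes first gives 2×halloumi skewers + 3×shrimp tacos + jerk wings + falafel wrap for 279 (50 min).
Replace 2×halloumi skewers and 3×shrimp tacos with bao buns: the trade gains 4 net, giving 283 at 49 min.
That's the maximum — no swap from here does better than 283.

283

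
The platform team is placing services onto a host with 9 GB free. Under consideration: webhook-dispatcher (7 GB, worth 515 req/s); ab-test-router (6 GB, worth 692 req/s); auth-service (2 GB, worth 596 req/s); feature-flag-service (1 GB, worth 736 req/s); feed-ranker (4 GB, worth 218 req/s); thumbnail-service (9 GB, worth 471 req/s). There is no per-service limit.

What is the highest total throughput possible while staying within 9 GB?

6624

Taking 9×feature-flag-service: 9 GB used, 6624 in throughput.
That's the maximum — no swap from here does better than 6624.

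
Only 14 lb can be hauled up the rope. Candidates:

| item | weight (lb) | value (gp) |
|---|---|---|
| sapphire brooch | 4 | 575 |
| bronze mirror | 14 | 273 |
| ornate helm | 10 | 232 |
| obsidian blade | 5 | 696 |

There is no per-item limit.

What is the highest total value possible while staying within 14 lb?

1967

Greedy by ratio would take 3×sapphire brooch: 12 lb used, total 1725.
The 8 lb tied up in 2×sapphire brooch is better spent on 2×obsidian blade — total rises to 1967 (14 lb).
No other feasible combination exceeds 1967.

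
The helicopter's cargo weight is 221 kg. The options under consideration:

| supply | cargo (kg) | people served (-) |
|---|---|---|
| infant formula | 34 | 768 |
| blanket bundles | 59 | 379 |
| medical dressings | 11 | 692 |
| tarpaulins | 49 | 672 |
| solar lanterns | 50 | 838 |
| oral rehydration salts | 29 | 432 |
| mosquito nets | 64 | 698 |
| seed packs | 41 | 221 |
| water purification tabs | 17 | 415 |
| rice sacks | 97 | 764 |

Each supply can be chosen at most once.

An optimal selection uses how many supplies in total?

Optimal total is 3843.
infant formula + medical dressings + solar lanterns + oral rehydration salts + mosquito nets + water purification tabs hits 3843 at 205 kg.
Every optimal selection uses 6 supplies.

6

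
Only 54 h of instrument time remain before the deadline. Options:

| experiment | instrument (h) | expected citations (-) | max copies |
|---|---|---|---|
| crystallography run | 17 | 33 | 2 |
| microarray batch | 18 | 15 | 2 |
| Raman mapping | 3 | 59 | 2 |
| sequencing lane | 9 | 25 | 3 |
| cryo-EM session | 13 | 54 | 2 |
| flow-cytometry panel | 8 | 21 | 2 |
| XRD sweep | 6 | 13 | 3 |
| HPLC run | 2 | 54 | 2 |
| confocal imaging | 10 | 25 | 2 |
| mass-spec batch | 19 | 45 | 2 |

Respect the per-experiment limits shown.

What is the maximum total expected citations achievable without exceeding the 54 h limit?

Best packing: 2×Raman mapping + 2×sequencing lane + 2×cryo-EM session + 2×HPLC run — 54 h, 384 total.

384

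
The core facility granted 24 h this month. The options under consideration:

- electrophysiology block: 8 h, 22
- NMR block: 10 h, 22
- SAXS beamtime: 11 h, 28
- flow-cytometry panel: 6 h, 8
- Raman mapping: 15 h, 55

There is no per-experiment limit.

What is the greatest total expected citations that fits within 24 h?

77

Electrophysiology block + Raman mapping uses 23 of the 24 h and totals 77.
The spare 1 h is too small for any remaining experiment, and no exchange beats 77.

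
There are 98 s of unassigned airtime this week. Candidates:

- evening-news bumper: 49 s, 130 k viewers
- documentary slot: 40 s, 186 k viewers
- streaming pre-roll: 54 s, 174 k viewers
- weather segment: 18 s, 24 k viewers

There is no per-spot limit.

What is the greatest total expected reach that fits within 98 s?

Taking 2×documentary slot + weather segment: 98 s used, 396 in expected reach.

396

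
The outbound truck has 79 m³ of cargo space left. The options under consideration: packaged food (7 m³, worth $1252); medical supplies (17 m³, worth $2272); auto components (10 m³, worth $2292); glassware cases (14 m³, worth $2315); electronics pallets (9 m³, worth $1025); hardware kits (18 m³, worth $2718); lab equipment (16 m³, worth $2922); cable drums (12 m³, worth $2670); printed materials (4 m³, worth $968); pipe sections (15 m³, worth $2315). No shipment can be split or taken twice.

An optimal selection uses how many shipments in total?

7

The maximum revenue within 79 m³ is 14734.
One optimal bundle: packaged food + auto components + glassware cases + lab equipment + cable drums + printed materials + pipe sections (78 m³).
Every optimal selection uses 7 shipments.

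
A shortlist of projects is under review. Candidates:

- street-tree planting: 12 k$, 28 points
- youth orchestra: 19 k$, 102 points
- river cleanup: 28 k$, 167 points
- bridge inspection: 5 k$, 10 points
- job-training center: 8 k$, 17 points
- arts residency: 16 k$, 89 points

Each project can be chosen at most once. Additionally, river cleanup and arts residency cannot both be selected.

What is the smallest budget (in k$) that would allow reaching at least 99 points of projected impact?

Minimise k$ subject to total projected impact ≥ 99.
youth orchestra: 102 projected impact at 19 k$.
No combination under 19 k$ hits 99.

19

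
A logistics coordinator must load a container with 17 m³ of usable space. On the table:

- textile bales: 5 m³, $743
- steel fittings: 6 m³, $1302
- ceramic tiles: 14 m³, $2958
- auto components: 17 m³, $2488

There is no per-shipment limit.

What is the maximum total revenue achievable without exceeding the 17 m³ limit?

Taking textile bales + 2×steel fittings: 17 m³ used, 3347 in revenue.
Nothing else within 17 m³ beats 3347.

3347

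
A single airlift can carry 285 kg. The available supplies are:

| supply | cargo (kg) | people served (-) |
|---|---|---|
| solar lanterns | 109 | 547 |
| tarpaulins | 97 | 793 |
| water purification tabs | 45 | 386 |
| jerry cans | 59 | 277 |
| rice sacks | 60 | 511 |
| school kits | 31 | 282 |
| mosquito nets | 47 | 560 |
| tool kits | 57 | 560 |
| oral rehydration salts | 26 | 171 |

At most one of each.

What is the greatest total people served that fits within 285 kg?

Greedy by ratio would take water purification tabs + rice sacks + school kits + mosquito nets + tool kits + oral rehydration salts: 266 kg used, total 2470.
Replace rice sacks and oral rehydration salts with tarpaulins: the trade gains 111 net, giving 2581 at 277 kg.
The closest alternative, tarpaulins + water purification tabs + rice sacks + school kits + mosquito nets, reaches only 2532.

2581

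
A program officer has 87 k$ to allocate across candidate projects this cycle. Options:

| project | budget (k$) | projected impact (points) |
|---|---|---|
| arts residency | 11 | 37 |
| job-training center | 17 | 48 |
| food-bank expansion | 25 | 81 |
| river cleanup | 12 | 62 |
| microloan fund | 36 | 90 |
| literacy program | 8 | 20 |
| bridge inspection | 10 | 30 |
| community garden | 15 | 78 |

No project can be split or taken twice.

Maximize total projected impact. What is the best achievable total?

319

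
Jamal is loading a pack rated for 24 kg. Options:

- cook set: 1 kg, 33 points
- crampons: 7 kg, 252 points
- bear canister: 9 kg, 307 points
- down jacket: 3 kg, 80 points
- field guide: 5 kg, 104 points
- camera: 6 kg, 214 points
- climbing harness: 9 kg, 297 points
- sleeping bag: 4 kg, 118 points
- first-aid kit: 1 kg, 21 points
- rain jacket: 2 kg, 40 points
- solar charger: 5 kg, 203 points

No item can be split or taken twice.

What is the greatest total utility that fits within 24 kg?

842

By utility per kg: solar charger 40.60, crampons 36.00, camera 35.67, bear canister 34.11 lead.
A density-first pass picks cook set + crampons + camera + sleeping bag + first-aid kit + solar charger — 841 at 24 kg.
Reworking the packing: crampons + bear canister + down jacket + solar charger uses 24 kg and improves the total to 842.
Bear canister + camera + sleeping bag + solar charger (24 kg) also reaches 842 — a tie, but nothing goes higher.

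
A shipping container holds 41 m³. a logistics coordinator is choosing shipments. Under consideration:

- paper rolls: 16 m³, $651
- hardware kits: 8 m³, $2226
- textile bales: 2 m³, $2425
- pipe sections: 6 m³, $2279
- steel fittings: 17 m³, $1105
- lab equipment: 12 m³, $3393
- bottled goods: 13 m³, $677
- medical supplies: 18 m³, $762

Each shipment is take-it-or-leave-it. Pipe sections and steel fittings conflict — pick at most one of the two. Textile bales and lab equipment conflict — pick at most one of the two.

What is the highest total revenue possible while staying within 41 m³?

Hardware kits + pipe sections + lab equipment + bottled goods uses 39 of the 41 m³ and totals 8575.

8575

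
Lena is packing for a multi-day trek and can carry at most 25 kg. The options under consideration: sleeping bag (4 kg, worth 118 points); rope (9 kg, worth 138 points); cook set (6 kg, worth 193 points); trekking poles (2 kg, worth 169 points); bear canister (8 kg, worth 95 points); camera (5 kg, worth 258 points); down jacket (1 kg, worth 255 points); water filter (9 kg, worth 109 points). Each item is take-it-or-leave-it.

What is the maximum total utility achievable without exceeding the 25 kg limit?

The ratio heuristic lands on sleeping bag + cook set + trekking poles + camera + down jacket (993) but leaves 7 kg idle.
The 4 kg tied up in sleeping bag is better spent on rope — total rises to 1013 (23 kg).

1013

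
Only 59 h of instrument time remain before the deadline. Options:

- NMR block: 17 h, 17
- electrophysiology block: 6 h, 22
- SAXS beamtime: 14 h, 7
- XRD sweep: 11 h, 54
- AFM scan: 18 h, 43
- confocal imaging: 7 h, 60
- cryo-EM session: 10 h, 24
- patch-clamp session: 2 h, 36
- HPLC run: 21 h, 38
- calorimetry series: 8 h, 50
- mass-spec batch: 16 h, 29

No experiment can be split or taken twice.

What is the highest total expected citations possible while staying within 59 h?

A density-first pass picks electrophysiology block + SAXS beamtime + XRD sweep + confocal imaging + cryo-EM session + patch-clamp session + calorimetry series — 253 at 58 h.
Dropping electrophysiology block and SAXS beamtime frees 20 h; slotting in AFM scan (18 h) lifts the total to 267 at 56 h.
Runner-up electrophysiology block + XRD sweep + AFM scan + confocal imaging + patch-clamp session + calorimetry series tops out at 265.

267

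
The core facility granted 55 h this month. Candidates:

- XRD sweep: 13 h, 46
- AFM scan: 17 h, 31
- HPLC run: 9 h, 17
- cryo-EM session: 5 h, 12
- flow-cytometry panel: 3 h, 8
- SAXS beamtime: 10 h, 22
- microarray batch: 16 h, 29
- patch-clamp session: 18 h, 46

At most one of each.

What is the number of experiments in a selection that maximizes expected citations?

5

Optimal total is 143.
One optimal bundle: XRD sweep + HPLC run + cryo-EM session + SAXS beamtime + patch-clamp session (55 h).
Every optimal selection uses 5 experiments.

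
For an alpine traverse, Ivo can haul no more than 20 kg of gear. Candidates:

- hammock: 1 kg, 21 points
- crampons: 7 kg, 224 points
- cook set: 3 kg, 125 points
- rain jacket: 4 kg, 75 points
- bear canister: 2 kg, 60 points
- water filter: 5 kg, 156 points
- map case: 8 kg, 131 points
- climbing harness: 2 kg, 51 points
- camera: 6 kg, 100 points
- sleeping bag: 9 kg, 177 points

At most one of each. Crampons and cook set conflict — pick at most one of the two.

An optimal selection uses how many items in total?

5

The maximum utility within 20 kg is 566.
crampons + rain jacket + bear canister + water filter + climbing harness hits 566 at 20 kg.
Any selection reaching 566 contains exactly 5 items.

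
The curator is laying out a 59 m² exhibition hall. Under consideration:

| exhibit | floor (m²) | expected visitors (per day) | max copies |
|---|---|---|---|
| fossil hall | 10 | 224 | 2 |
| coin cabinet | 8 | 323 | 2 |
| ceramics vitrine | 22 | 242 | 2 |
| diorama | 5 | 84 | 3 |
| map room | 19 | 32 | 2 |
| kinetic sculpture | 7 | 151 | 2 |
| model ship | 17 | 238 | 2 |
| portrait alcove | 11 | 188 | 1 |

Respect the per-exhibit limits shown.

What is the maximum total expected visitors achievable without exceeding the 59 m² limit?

Taking the top-ratio exhibits first gives 2×fossil hall + 2×coin cabinet + diorama + 2×kinetic sculpture for 1480 (55 m²).
Replace kinetic sculpture with portrait alcove: the trade gains 37 net, giving 1517 at 59 m².

1517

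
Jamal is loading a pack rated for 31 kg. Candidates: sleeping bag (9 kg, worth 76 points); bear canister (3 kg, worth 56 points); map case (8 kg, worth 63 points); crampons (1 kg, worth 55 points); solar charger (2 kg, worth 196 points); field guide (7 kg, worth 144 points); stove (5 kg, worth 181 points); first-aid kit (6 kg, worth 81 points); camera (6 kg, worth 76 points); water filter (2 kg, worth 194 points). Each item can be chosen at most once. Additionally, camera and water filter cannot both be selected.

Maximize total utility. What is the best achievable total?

914

The ratio heuristic lands on bear canister + crampons + solar charger + field guide + stove + first-aid kit + water filter (907) but leaves 5 kg idle.
The 3 kg tied up in bear canister is better spent on map case — total rises to 914 (31 kg).
The closest alternative, bear canister + crampons + solar charger + field guide + stove + first-aid kit + water filter, reaches only 907.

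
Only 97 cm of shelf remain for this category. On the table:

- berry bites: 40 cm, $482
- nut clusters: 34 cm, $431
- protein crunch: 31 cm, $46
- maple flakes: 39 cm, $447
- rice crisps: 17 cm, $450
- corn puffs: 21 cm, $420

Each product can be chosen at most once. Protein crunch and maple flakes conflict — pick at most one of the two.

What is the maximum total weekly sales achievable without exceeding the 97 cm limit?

1379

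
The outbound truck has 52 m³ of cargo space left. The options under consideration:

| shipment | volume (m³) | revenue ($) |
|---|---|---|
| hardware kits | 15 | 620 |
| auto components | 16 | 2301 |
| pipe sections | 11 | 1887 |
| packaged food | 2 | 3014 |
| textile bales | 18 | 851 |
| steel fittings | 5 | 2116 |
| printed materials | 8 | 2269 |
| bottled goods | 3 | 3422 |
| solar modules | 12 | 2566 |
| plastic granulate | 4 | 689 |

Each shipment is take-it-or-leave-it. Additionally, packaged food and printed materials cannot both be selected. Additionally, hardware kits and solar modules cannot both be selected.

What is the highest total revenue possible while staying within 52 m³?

15306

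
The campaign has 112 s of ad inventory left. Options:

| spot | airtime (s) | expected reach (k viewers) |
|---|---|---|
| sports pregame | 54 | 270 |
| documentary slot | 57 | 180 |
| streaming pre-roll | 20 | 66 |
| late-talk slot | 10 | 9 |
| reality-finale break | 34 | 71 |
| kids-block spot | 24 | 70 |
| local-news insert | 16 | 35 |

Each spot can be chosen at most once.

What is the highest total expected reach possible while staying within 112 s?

450

By expected reach per s: sports pregame 5.00, streaming pre-roll 3.30, documentary slot 3.16 lead.
Filling by ratio: sports pregame + streaming pre-roll + late-talk slot + kids-block spot for 415, with 4 s left unused.
Dropping streaming pre-roll and late-talk slot and kids-block spot frees 54 s; slotting in documentary slot (57 s) lifts the total to 450 at 111 s.
Nothing else within 112 s beats 450.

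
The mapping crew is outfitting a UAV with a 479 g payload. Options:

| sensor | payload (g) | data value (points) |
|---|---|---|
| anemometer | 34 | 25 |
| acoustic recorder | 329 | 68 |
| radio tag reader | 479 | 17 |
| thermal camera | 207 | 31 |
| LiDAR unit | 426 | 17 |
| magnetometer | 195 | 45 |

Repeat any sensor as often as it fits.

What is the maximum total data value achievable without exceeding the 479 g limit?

350

The ratio ordering already packs tightly: 14×anemometer, 476 g, 350.
Nothing else within 479 g beats 350.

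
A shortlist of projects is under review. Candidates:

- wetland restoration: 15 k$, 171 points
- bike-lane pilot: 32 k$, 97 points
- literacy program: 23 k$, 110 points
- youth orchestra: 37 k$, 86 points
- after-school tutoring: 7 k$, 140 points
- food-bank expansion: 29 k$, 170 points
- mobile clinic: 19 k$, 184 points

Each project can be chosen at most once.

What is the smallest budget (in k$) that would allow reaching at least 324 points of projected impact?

26

Minimise k$ subject to total projected impact ≥ 324.
after-school tutoring + mobile clinic: 324 projected impact at 26 k$.
Any bundle with less than 26 k$ falls short of 324.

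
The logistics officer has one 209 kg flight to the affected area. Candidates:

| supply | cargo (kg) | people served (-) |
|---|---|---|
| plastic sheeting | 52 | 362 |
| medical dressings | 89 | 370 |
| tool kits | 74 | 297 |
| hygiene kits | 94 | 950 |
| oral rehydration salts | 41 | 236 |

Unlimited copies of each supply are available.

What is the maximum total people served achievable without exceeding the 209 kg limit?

Ranking by ratio (people served/kg): hygiene kits 10.11, plastic sheeting 6.96, oral rehydration salts 5.76, medical dressings 4.16.
2×hygiene kits uses 188 of the 209 kg and totals 1900.
No other feasible combination exceeds 1900.

1900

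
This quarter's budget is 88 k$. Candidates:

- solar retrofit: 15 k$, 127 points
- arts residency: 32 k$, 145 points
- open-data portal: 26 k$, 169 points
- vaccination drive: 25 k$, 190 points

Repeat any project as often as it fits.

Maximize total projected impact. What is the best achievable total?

Filling by ratio: 5×solar retrofit for 635, with 13 k$ left unused.
Replace solar retrofit with vaccination drive: the trade gains 63 net, giving 698 at 85 k$.

698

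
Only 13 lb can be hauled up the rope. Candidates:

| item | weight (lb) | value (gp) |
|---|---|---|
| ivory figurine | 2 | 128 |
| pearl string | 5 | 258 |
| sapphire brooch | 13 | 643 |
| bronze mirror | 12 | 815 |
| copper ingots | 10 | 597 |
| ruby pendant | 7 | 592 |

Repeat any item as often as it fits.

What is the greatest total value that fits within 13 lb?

Ranking by ratio (value/lb): ruby pendant 84.57, bronze mirror 67.92, ivory figurine 64.00.
3×ivory figurine + ruby pendant uses 13 of the 13 lb and totals 976.
Nothing else within 13 lb beats 976.

976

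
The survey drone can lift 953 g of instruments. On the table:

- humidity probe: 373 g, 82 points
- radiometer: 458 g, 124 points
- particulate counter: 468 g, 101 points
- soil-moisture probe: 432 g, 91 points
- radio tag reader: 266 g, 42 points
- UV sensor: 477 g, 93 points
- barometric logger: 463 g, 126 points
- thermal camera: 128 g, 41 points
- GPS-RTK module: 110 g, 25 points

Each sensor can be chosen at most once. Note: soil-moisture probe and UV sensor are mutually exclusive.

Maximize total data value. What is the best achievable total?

250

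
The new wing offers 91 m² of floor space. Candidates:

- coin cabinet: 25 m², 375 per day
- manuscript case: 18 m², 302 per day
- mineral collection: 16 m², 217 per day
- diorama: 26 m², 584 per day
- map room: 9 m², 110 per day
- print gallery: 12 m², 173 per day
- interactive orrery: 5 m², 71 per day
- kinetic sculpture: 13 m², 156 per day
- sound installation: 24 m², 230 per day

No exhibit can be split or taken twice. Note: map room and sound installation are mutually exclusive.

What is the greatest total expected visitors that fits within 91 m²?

By expected visitors per m²: diorama 22.46, manuscript case 16.78, coin cabinet 15.00, print gallery 14.42 lead.
The ratio heuristic lands on coin cabinet + manuscript case + diorama + print gallery + interactive orrery (1505) but leaves 5 m² idle.
The 12 m² tied up in print gallery is better spent on mineral collection — total rises to 1549 (90 m²).
Nothing else feasible within 91 m² beats 1549.

1549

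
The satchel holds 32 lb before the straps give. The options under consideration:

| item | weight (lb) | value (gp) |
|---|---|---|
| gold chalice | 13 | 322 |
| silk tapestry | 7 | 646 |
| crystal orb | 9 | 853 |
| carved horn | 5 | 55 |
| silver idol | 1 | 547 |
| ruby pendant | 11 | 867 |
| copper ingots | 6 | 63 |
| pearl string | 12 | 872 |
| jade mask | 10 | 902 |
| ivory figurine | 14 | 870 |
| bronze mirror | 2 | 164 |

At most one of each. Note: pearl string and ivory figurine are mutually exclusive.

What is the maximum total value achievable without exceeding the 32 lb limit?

3174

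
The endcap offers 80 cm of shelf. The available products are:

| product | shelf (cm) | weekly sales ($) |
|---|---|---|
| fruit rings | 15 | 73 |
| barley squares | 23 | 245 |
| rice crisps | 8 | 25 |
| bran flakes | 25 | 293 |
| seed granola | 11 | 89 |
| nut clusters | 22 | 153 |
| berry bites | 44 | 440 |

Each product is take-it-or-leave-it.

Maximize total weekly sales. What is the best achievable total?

822

Taking the top-ratio products first gives fruit rings + barley squares + bran flakes + seed granola for 700 (74 cm).
The 38 cm tied up in fruit rings and barley squares is better spent on berry bites — total rises to 822 (80 cm).
Nothing else within 80 cm beats 822.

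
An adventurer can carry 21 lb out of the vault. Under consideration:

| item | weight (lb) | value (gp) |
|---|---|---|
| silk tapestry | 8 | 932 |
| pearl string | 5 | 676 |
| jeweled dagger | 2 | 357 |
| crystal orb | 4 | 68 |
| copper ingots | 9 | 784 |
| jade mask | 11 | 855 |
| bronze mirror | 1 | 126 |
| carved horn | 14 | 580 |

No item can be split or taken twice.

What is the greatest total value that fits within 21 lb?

A density-first pass picks silk tapestry + pearl string + jeweled dagger + crystal orb + bronze mirror — 2159 at 20 lb.
Dropping pearl string and crystal orb frees 9 lb; slotting in copper ingots (9 lb) lifts the total to 2199 at 20 lb.
Next best is silk tapestry + pearl string + jeweled dagger + crystal orb + bronze mirror at 2159 (20 lb) — short by 40.

2199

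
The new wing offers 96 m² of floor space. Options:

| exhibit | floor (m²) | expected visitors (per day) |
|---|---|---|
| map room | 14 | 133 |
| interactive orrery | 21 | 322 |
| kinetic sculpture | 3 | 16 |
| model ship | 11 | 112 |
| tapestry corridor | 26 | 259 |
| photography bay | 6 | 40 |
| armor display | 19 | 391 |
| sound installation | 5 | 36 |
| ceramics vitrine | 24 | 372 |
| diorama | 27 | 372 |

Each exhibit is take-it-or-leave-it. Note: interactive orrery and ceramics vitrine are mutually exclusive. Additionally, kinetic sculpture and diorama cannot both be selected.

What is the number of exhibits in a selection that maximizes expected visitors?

4

Optimal total is 1394.
One optimal bundle: tapestry corridor + armor display + ceramics vitrine + diorama (96 m²).
All optima have 4 exhibits.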